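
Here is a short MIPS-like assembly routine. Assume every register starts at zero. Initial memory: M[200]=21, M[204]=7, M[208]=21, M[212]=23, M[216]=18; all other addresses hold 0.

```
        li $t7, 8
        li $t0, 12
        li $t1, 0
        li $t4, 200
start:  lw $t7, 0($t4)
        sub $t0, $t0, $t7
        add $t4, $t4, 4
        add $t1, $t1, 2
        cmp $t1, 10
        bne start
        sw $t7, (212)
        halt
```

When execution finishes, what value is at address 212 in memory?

18

li $t7, 8 → $t7=8
li $t0, 12 → $t0=12
li $t1, 0 → $t1=0
li $t4, 200 → $t4=200
lw $t7, 0($t4) → $t7=M[200]=21
sub $t0, $t0, $t7 → $t0=12-21=-9
add $t4, $t4, 4 → $t4=200+4=204
add $t1, $t1, 2 → $t1=0+2=2
cmp $t1, 10  (cmp 2,10)
bne start: taken
lw $t7, 0($t4) → $t7=M[204]=7
sub $t0, $t0, $t7 → $t0=(-9)-7=-16
add $t4, $t4, 4 → $t4=204+4=208
add $t1, $t1, 2 → $t1=2+2=4
cmp $t1, 10  (cmp 4,10)
bne start: taken
lw $t7, 0($t4) → $t7=M[208]=21
sub $t0, $t0, $t7 → $t0=(-16)-21=-37
add $t4, $t4, 4 → $t4=208+4=212
add $t1, $t1, 2 → $t1=4+2=6
cmp $t1, 10  (cmp 6,10)
bne start: taken
lw $t7, 0($t4) → $t7=M[212]=23
sub $t0, $t0, $t7 → $t0=(-37)-23=-60
add $t4, $t4, 4 → $t4=212+4=216
add $t1, $t1, 2 → $t1=6+2=8
cmp $t1, 10  (cmp 8,10)
bne start: taken
lw $t7, 0($t4) → $t7=M[216]=18
sub $t0, $t0, $t7 → $t0=(-60)-18=-78
add $t4, $t4, 4 → $t4=216+4=220
add $t1, $t1, 2 → $t1=8+2=10
cmp $t1, 10  (cmp 10,10)
bne start: not taken
sw $t7, (212) → M[212]=18
halt.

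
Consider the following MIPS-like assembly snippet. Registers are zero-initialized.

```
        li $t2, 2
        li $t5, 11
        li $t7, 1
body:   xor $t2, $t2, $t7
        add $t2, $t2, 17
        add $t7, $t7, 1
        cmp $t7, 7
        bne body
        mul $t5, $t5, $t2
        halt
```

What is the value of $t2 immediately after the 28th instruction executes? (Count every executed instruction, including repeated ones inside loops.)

88

after li $t2, 2: $t2=2
after li $t5, 11: $t5=11
after li $t7, 1: $t7=1
after xor $t2, $t2, $t7: $t2=2^1=3
after add $t2, $t2, 17: $t2=3+17=20
after add $t7, $t7, 1: $t7=1+1=2
cmp $t7, 7  (cmp 2,7)
bne body: taken
after xor $t2, $t2, $t7: $t2=20^2=22
after add $t2, $t2, 17: $t2=22+17=39
after add $t7, $t7, 1: $t7=2+1=3
cmp $t7, 7  (cmp 3,7)
bne body: taken
after xor $t2, $t2, $t7: $t2=39^3=36
after add $t2, $t2, 17: $t2=36+17=53
after add $t7, $t7, 1: $t7=3+1=4
cmp $t7, 7  (cmp 4,7)
bne body: taken
after xor $t2, $t2, $t7: $t2=53^4=49
after add $t2, $t2, 17: $t2=49+17=66
after add $t7, $t7, 1: $t7=4+1=5
cmp $t7, 7  (cmp 5,7)
bne body: taken
after xor $t2, $t2, $t7: $t2=66^5=71
after add $t2, $t2, 17: $t2=71+17=88
after add $t7, $t7, 1: $t7=5+1=6
cmp $t7, 7  (cmp 6,7)
bne body: taken
After step 28: $t2 = 88.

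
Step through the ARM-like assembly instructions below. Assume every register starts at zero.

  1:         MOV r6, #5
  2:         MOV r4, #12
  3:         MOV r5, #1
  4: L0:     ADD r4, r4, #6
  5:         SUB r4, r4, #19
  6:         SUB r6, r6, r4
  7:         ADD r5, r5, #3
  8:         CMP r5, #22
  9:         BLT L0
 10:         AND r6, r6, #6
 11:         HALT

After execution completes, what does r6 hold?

4

MOV r6, #5 → r6=5
MOV r4, #12 → r4=12
MOV r5, #1 → r5=1
ADD r4, r4, #6 → r4=12+6=18
SUB r4, r4, #19 → r4=18-19=-1
SUB r6, r6, r4 → r6=5-(-1)=6
ADD r5, r5, #3 → r5=1+3=4
CMP r5, #22  (cmp 4,22)
BLT L0: taken
ADD r4, r4, #6 → r4=(-1)+6=5
SUB r4, r4, #19 → r4=5-19=-14
SUB r6, r6, r4 → r6=6-(-14)=20
ADD r5, r5, #3 → r5=4+3=7
CMP r5, #22  (cmp 7,22)
BLT L0: taken
ADD r4, r4, #6 → r4=(-14)+6=-8
SUB r4, r4, #19 → r4=(-8)-19=-27
SUB r6, r6, r4 → r6=20-(-27)=47
ADD r5, r5, #3 → r5=7+3=10
CMP r5, #22  (cmp 10,22)
BLT L0: taken
ADD r4, r4, #6 → r4=(-27)+6=-21
SUB r4, r4, #19 → r4=(-21)-19=-40
SUB r6, r6, r4 → r6=47-(-40)=87
ADD r5, r5, #3 → r5=10+3=13
CMP r5, #22  (cmp 13,22)
BLT L0: taken
ADD r4, r4, #6 → r4=(-40)+6=-34
SUB r4, r4, #19 → r4=(-34)-19=-53
SUB r6, r6, r4 → r6=87-(-53)=140
ADD r5, r5, #3 → r5=13+3=16
CMP r5, #22  (cmp 16,22)
BLT L0: taken
ADD r4, r4, #6 → r4=(-53)+6=-47
SUB r4, r4, #19 → r4=(-47)-19=-66
SUB r6, r6, r4 → r6=140-(-66)=206
ADD r5, r5, #3 → r5=16+3=19
CMP r5, #22  (cmp 19,22)
BLT L0: taken
ADD r4, r4, #6 → r4=(-66)+6=-60
SUB r4, r4, #19 → r4=(-60)-19=-79
SUB r6, r6, r4 → r6=206-(-79)=285
ADD r5, r5, #3 → r5=19+3=22
CMP r5, #22  (cmp 22,22)
BLT L0: not taken
AND r6, r6, #6 → r6=285&6=4
halt.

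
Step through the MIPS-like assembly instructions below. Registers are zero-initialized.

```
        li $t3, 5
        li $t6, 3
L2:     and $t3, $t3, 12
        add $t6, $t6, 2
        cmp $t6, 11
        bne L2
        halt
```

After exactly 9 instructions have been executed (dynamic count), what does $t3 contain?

li $t3, 5 → $t3=5
li $t6, 3 → $t6=3
and $t3, $t3, 12 → $t3=5&12=4
add $t6, $t6, 2 → $t6=3+2=5
cmp $t6, 11  (cmp 5,11)
bne L2: taken
and $t3, $t3, 12 → $t3=4&12=4
add $t6, $t6, 2 → $t6=5+2=7
cmp $t6, 11  (cmp 7,11)
After step 9: $t3 = 4.

4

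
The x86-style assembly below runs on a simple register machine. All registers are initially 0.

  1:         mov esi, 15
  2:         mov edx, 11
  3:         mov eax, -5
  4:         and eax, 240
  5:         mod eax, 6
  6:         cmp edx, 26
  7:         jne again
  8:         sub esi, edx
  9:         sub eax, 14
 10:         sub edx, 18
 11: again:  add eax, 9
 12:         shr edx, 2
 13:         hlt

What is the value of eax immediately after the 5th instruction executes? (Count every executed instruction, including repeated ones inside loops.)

esi=15
edx=11
eax=-5
eax=(-5)&240=240
eax=240%6=0
After step 5: eax = 0.

0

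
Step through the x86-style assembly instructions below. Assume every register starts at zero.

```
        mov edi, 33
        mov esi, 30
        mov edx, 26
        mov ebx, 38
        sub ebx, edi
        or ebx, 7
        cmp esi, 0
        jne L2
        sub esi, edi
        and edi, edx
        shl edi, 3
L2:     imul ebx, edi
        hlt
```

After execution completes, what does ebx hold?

after mov edi, 33: edi=33
after mov esi, 30: esi=30
after mov edx, 26: edx=26
after mov ebx, 38: ebx=38
after sub ebx, edi: ebx=38-33=5
after or ebx, 7: ebx=5|7=7
cmp esi, 0  (cmp 30,0)
jne L2: taken
after imul ebx, edi: ebx=7*33=231
halt.

231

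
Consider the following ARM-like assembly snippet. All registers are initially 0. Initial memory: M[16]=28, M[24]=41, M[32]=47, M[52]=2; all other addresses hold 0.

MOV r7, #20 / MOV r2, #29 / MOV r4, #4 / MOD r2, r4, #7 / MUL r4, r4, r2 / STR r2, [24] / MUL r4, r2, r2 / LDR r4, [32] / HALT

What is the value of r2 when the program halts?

after MOV r7, #20: r7=20
after MOV r2, #29: r2=29
after MOV r4, #4: r4=4
after MOD r2, r4, #7: r2=4%7=4
after MUL r4, r4, r2: r4=4*4=16
STR r2, [24] → M[24]=4
after MUL r4, r2, r2: r4=4*4=16
after LDR r4, [32]: r4=M[32]=47
halt.

4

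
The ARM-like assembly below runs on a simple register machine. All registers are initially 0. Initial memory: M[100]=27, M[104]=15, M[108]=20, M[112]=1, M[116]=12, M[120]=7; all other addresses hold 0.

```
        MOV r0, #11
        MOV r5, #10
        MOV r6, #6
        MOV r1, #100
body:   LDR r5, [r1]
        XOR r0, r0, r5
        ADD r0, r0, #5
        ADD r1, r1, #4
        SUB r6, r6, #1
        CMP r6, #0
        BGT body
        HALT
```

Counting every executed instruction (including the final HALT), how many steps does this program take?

r0=11
r5=10
r6=6
r1=100
r5=M[100]=27
r0=11^27=16
r0=16+5=21
r1=100+4=104
r6=6-1=5
CMP r6, #0  (cmp 5,0)
BGT body: taken
r5=M[104]=15
r0=21^15=26
r0=26+5=31
r1=104+4=108
r6=5-1=4
CMP r6, #0  (cmp 4,0)
BGT body: taken
r5=M[108]=20
r0=31^20=11
r0=11+5=16
r1=108+4=112
r6=4-1=3
CMP r6, #0  (cmp 3,0)
BGT body: taken
r5=M[112]=1
r0=16^1=17
r0=17+5=22
r1=112+4=116
r6=3-1=2
CMP r6, #0  (cmp 2,0)
BGT body: taken
r5=M[116]=12
r0=22^12=26
r0=26+5=31
r1=116+4=120
r6=2-1=1
CMP r6, #0  (cmp 1,0)
BGT body: taken
r5=M[120]=7
r0=31^7=24
r0=24+5=29
r1=120+4=124
r6=1-1=0
CMP r6, #0  (cmp 0,0)
BGT body: not taken
halt.
Total executed instructions: 47.

47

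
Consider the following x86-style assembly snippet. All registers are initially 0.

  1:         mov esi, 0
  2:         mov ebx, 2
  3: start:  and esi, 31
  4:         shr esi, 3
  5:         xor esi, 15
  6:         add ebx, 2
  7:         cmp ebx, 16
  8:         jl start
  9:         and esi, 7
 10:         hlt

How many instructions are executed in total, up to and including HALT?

mov esi, 0 → esi=0
mov ebx, 2 → ebx=2
and esi, 31 → esi=0&31=0
shr esi, 3 → esi=0>>3=0
xor esi, 15 → esi=0^15=15
add ebx, 2 → ebx=2+2=4
cmp ebx, 16  (cmp 4,16)
jl start: taken
and esi, 31 → esi=15&31=15
shr esi, 3 → esi=15>>3=1
xor esi, 15 → esi=1^15=14
add ebx, 2 → ebx=4+2=6
cmp ebx, 16  (cmp 6,16)
jl start: taken
and esi, 31 → esi=14&31=14
shr esi, 3 → esi=14>>3=1
xor esi, 15 → esi=1^15=14
add ebx, 2 → ebx=6+2=8
cmp ebx, 16  (cmp 8,16)
jl start: taken
and esi, 31 → esi=14&31=14
shr esi, 3 → esi=14>>3=1
xor esi, 15 → esi=1^15=14
add ebx, 2 → ebx=8+2=10
cmp ebx, 16  (cmp 10,16)
jl start: taken
and esi, 31 → esi=14&31=14
shr esi, 3 → esi=14>>3=1
xor esi, 15 → esi=1^15=14
add ebx, 2 → ebx=10+2=12
cmp ebx, 16  (cmp 12,16)
jl start: taken
and esi, 31 → esi=14&31=14
shr esi, 3 → esi=14>>3=1
xor esi, 15 → esi=1^15=14
add ebx, 2 → ebx=12+2=14
cmp ebx, 16  (cmp 14,16)
jl start: taken
and esi, 31 → esi=14&31=14
shr esi, 3 → esi=14>>3=1
xor esi, 15 → esi=1^15=14
add ebx, 2 → ebx=14+2=16
cmp ebx, 16  (cmp 16,16)
jl start: not taken
and esi, 7 → esi=14&7=6
halt.
Total executed instructions: 46.

46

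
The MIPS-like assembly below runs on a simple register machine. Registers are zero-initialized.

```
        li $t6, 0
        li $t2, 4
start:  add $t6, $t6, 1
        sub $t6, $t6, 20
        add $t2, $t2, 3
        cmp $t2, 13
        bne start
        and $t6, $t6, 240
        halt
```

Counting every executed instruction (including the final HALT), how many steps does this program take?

19

$t6=0
$t2=4
$t6=0+1=1
$t6=1-20=-19
$t2=4+3=7
cmp $t2, 13  (cmp 7,13)
bne start: taken
$t6=(-19)+1=-18
$t6=(-18)-20=-38
$t2=7+3=10
cmp $t2, 13  (cmp 10,13)
bne start: taken
$t6=(-38)+1=-37
$t6=(-37)-20=-57
$t2=10+3=13
cmp $t2, 13  (cmp 13,13)
bne start: not taken
$t6=(-57)&240=192
halt.
Total executed instructions: 19.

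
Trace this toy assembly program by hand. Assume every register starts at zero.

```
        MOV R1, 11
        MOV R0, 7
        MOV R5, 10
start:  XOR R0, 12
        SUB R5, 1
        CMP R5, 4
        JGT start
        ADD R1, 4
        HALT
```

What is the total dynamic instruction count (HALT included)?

29

MOV R1, 11 → R1=11
MOV R0, 7 → R0=7
MOV R5, 10 → R5=10
XOR R0, 12 → R0=7^12=11
SUB R5, 1 → R5=10-1=9
CMP R5, 4  (cmp 9,4)
JGT start: taken
XOR R0, 12 → R0=11^12=7
SUB R5, 1 → R5=9-1=8
CMP R5, 4  (cmp 8,4)
JGT start: taken
XOR R0, 12 → R0=7^12=11
SUB R5, 1 → R5=8-1=7
CMP R5, 4  (cmp 7,4)
JGT start: taken
XOR R0, 12 → R0=11^12=7
SUB R5, 1 → R5=7-1=6
CMP R5, 4  (cmp 6,4)
JGT start: taken
XOR R0, 12 → R0=7^12=11
SUB R5, 1 → R5=6-1=5
CMP R5, 4  (cmp 5,4)
JGT start: taken
XOR R0, 12 → R0=11^12=7
SUB R5, 1 → R5=5-1=4
CMP R5, 4  (cmp 4,4)
JGT start: not taken
ADD R1, 4 → R1=11+4=15
halt.
Total executed instructions: 29.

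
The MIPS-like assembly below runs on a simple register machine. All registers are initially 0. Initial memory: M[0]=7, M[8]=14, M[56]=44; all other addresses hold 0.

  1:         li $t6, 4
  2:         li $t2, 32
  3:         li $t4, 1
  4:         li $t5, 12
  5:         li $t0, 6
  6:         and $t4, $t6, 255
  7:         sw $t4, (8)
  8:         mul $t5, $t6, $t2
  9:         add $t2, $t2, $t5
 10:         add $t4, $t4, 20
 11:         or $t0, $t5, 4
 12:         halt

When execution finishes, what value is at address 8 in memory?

4

after li $t6, 4: $t6=4
after li $t2, 32: $t2=32
after li $t4, 1: $t4=1
after li $t5, 12: $t5=12
after li $t0, 6: $t0=6
after and $t4, $t6, 255: $t4=4&255=4
sw $t4, (8) → M[8]=4
after mul $t5, $t6, $t2: $t5=4*32=128
after add $t2, $t2, $t5: $t2=32+128=160
after add $t4, $t4, 20: $t4=4+20=24
after or $t0, $t5, 4: $t0=128|4=132
halt.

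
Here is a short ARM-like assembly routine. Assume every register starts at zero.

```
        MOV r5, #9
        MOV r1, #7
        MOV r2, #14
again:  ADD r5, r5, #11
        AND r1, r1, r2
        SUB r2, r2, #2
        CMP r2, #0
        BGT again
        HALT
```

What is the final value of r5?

86

after MOV r5, #9: r5=9
after MOV r1, #7: r1=7
after MOV r2, #14: r2=14
after ADD r5, r5, #11: r5=9+11=20
after AND r1, r1, r2: r1=7&14=6
after SUB r2, r2, #2: r2=14-2=12
CMP r2, #0  (cmp 12,0)
BGT again: taken
after ADD r5, r5, #11: r5=20+11=31
after AND r1, r1, r2: r1=6&12=4
after SUB r2, r2, #2: r2=12-2=10
CMP r2, #0  (cmp 10,0)
BGT again: taken
after ADD r5, r5, #11: r5=31+11=42
after AND r1, r1, r2: r1=4&10=0
after SUB r2, r2, #2: r2=10-2=8
CMP r2, #0  (cmp 8,0)
BGT again: taken
after ADD r5, r5, #11: r5=42+11=53
after AND r1, r1, r2: r1=0&8=0
after SUB r2, r2, #2: r2=8-2=6
CMP r2, #0  (cmp 6,0)
BGT again: taken
after ADD r5, r5, #11: r5=53+11=64
after AND r1, r1, r2: r1=0&6=0
after SUB r2, r2, #2: r2=6-2=4
CMP r2, #0  (cmp 4,0)
BGT again: taken
after ADD r5, r5, #11: r5=64+11=75
after AND r1, r1, r2: r1=0&4=0
after SUB r2, r2, #2: r2=4-2=2
CMP r2, #0  (cmp 2,0)
BGT again: taken
after ADD r5, r5, #11: r5=75+11=86
after AND r1, r1, r2: r1=0&2=0
after SUB r2, r2, #2: r2=2-2=0
CMP r2, #0  (cmp 0,0)
BGT again: not taken
halt.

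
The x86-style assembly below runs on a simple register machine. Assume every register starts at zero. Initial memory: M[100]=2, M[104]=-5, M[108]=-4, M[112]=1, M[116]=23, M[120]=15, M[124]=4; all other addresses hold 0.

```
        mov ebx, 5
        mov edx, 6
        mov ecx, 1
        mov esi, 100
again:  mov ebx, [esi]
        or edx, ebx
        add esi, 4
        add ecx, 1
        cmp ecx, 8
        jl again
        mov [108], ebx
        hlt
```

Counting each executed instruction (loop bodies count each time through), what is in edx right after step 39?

-1

mov ebx, 5 → ebx=5
mov edx, 6 → edx=6
mov ecx, 1 → ecx=1
mov esi, 100 → esi=100
mov ebx, [esi] → ebx=M[100]=2
or edx, ebx → edx=6|2=6
add esi, 4 → esi=100+4=104
add ecx, 1 → ecx=1+1=2
cmp ecx, 8  (cmp 2,8)
jl again: taken
mov ebx, [esi] → ebx=M[104]=-5
or edx, ebx → edx=6|(-5)=-1
add esi, 4 → esi=104+4=108
add ecx, 1 → ecx=2+1=3
cmp ecx, 8  (cmp 3,8)
jl again: taken
mov ebx, [esi] → ebx=M[108]=-4
or edx, ebx → edx=(-1)|(-4)=-1
add esi, 4 → esi=108+4=112
add ecx, 1 → ecx=3+1=4
cmp ecx, 8  (cmp 4,8)
jl again: taken
mov ebx, [esi] → ebx=M[112]=1
or edx, ebx → edx=(-1)|1=-1
add esi, 4 → esi=112+4=116
add ecx, 1 → ecx=4+1=5
cmp ecx, 8  (cmp 5,8)
jl again: taken
mov ebx, [esi] → ebx=M[116]=23
or edx, ebx → edx=(-1)|23=-1
add esi, 4 → esi=116+4=120
add ecx, 1 → ecx=5+1=6
cmp ecx, 8  (cmp 6,8)
jl again: taken
mov ebx, [esi] → ebx=M[120]=15
or edx, ebx → edx=(-1)|15=-1
add esi, 4 → esi=120+4=124
add ecx, 1 → ecx=6+1=7
cmp ecx, 8  (cmp 7,8)
After step 39: edx = -1.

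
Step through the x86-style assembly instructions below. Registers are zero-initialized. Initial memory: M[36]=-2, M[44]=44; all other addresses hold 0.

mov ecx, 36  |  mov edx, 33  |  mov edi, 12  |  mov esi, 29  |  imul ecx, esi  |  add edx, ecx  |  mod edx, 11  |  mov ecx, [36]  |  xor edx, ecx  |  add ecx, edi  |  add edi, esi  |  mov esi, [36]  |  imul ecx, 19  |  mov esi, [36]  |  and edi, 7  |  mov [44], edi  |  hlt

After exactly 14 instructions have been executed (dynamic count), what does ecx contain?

190

mov ecx, 36 → ecx=36
mov edx, 33 → edx=33
mov edi, 12 → edi=12
mov esi, 29 → esi=29
imul ecx, esi → ecx=36*29=1044
add edx, ecx → edx=33+1044=1077
mod edx, 11 → edx=1077%11=10
mov ecx, [36] → ecx=M[36]=-2
xor edx, ecx → edx=10^(-2)=-12
add ecx, edi → ecx=(-2)+12=10
add edi, esi → edi=12+29=41
mov esi, [36] → esi=M[36]=-2
imul ecx, 19 → ecx=10*19=190
mov esi, [36] → esi=M[36]=-2
After step 14: ecx = 190.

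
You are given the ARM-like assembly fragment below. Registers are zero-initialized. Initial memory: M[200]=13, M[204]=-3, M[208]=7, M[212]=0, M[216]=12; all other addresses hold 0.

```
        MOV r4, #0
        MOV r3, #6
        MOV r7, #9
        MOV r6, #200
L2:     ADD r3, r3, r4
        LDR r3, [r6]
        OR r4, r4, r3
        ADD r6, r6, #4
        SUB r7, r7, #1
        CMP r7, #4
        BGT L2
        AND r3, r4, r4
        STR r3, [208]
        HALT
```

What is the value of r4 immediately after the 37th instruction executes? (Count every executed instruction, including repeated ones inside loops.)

-1

after MOV r4, #0: r4=0
after MOV r3, #6: r3=6
after MOV r7, #9: r7=9
after MOV r6, #200: r6=200
after ADD r3, r3, r4: r3=6+0=6
after LDR r3, [r6]: r3=M[200]=13
after OR r4, r4, r3: r4=0|13=13
after ADD r6, r6, #4: r6=200+4=204
after SUB r7, r7, #1: r7=9-1=8
CMP r7, #4  (cmp 8,4)
BGT L2: taken
after ADD r3, r3, r4: r3=13+13=26
after LDR r3, [r6]: r3=M[204]=-3
after OR r4, r4, r3: r4=13|(-3)=-3
after ADD r6, r6, #4: r6=204+4=208
after SUB r7, r7, #1: r7=8-1=7
CMP r7, #4  (cmp 7,4)
BGT L2: taken
after ADD r3, r3, r4: r3=(-3)+(-3)=-6
after LDR r3, [r6]: r3=M[208]=7
after OR r4, r4, r3: r4=(-3)|7=-1
after ADD r6, r6, #4: r6=208+4=212
after SUB r7, r7, #1: r7=7-1=6
CMP r7, #4  (cmp 6,4)
BGT L2: taken
after ADD r3, r3, r4: r3=7+(-1)=6
after LDR r3, [r6]: r3=M[212]=0
after OR r4, r4, r3: r4=(-1)|0=-1
after ADD r6, r6, #4: r6=212+4=216
after SUB r7, r7, #1: r7=6-1=5
CMP r7, #4  (cmp 5,4)
BGT L2: taken
after ADD r3, r3, r4: r3=0+(-1)=-1
after LDR r3, [r6]: r3=M[216]=12
after OR r4, r4, r3: r4=(-1)|12=-1
after ADD r6, r6, #4: r6=216+4=220
after SUB r7, r7, #1: r7=5-1=4
After step 37: r4 = -1.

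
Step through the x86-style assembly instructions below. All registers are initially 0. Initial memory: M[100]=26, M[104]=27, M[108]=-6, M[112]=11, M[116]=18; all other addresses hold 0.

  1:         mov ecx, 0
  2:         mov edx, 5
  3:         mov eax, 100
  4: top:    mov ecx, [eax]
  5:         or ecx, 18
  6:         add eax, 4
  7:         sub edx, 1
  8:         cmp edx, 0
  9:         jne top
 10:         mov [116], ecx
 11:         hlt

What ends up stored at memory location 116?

18

ecx=0
edx=5
eax=100
ecx=M[100]=26
ecx=26|18=26
eax=100+4=104
edx=5-1=4
cmp edx, 0  (cmp 4,0)
jne top: taken
ecx=M[104]=27
ecx=27|18=27
eax=104+4=108
edx=4-1=3
cmp edx, 0  (cmp 3,0)
jne top: taken
ecx=M[108]=-6
ecx=(-6)|18=-6
eax=108+4=112
edx=3-1=2
cmp edx, 0  (cmp 2,0)
jne top: taken
ecx=M[112]=11
ecx=11|18=27
eax=112+4=116
edx=2-1=1
cmp edx, 0  (cmp 1,0)
jne top: taken
ecx=M[116]=18
ecx=18|18=18
eax=116+4=120
edx=1-1=0
cmp edx, 0  (cmp 0,0)
jne top: not taken
mov [116], ecx → M[116]=18
halt.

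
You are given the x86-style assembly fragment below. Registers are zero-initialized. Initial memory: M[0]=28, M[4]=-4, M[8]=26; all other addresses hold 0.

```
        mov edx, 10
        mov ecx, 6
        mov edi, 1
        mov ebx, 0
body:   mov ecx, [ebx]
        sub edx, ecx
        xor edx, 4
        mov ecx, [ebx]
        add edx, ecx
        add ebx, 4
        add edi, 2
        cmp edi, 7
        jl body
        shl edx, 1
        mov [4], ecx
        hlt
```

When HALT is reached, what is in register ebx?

after mov edx, 10: edx=10
after mov ecx, 6: ecx=6
after mov edi, 1: edi=1
after mov ebx, 0: ebx=0
after mov ecx, [ebx]: ecx=M[0]=28
after sub edx, ecx: edx=10-28=-18
after xor edx, 4: edx=(-18)^4=-22
after mov ecx, [ebx]: ecx=M[0]=28
after add edx, ecx: edx=(-22)+28=6
after add ebx, 4: ebx=0+4=4
after add edi, 2: edi=1+2=3
cmp edi, 7  (cmp 3,7)
jl body: taken
after mov ecx, [ebx]: ecx=M[4]=-4
after sub edx, ecx: edx=6-(-4)=10
after xor edx, 4: edx=10^4=14
after mov ecx, [ebx]: ecx=M[4]=-4
after add edx, ecx: edx=14+(-4)=10
after add ebx, 4: ebx=4+4=8
after add edi, 2: edi=3+2=5
cmp edi, 7  (cmp 5,7)
jl body: taken
after mov ecx, [ebx]: ecx=M[8]=26
after sub edx, ecx: edx=10-26=-16
after xor edx, 4: edx=(-16)^4=-12
after mov ecx, [ebx]: ecx=M[8]=26
after add edx, ecx: edx=(-12)+26=14
after add ebx, 4: ebx=8+4=12
after add edi, 2: edi=5+2=7
cmp edi, 7  (cmp 7,7)
jl body: not taken
after shl edx, 1: edx=14<<1=28
mov [4], ecx → M[4]=26
halt.

12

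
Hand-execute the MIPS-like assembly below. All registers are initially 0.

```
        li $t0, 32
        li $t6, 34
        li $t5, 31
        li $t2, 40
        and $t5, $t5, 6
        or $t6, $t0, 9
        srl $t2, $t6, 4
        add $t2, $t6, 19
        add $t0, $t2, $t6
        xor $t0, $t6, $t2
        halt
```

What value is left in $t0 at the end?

21

li $t0, 32 → $t0=32
li $t6, 34 → $t6=34
li $t5, 31 → $t5=31
li $t2, 40 → $t2=40
and $t5, $t5, 6 → $t5=31&6=6
or $t6, $t0, 9 → $t6=32|9=41
srl $t2, $t6, 4 → $t2=41>>4=2
add $t2, $t6, 19 → $t2=41+19=60
add $t0, $t2, $t6 → $t0=60+41=101
xor $t0, $t6, $t2 → $t0=41^60=21
halt.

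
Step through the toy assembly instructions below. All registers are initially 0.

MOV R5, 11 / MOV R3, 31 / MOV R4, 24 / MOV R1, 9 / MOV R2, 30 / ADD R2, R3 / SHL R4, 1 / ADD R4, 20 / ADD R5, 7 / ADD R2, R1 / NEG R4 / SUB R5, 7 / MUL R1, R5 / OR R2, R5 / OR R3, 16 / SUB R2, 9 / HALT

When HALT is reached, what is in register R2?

70

R5=11
R3=31
R4=24
R1=9
R2=30
R2=30+31=61
R4=24<<1=48
R4=48+20=68
R5=11+7=18
R2=61+9=70
R4=-(68)=-68
R5=18-7=11
R1=9*11=99
R2=70|11=79
R3=31|16=31
R2=79-9=70
halt.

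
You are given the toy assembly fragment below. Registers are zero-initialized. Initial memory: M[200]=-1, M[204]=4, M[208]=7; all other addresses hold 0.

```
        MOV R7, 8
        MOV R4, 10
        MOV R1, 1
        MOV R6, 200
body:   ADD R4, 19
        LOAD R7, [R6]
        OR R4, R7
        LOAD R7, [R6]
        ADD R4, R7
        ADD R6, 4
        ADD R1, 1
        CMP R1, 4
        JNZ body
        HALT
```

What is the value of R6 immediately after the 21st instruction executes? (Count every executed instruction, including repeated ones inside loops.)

208

after MOV R7, 8: R7=8
after MOV R4, 10: R4=10
after MOV R1, 1: R1=1
after MOV R6, 200: R6=200
after ADD R4, 19: R4=10+19=29
after LOAD R7, [R6]: R7=M[200]=-1
after OR R4, R7: R4=29|(-1)=-1
after LOAD R7, [R6]: R7=M[200]=-1
after ADD R4, R7: R4=(-1)+(-1)=-2
after ADD R6, 4: R6=200+4=204
after ADD R1, 1: R1=1+1=2
CMP R1, 4  (cmp 2,4)
JNZ body: taken
after ADD R4, 19: R4=(-2)+19=17
after LOAD R7, [R6]: R7=M[204]=4
after OR R4, R7: R4=17|4=21
after LOAD R7, [R6]: R7=M[204]=4
after ADD R4, R7: R4=21+4=25
after ADD R6, 4: R6=204+4=208
after ADD R1, 1: R1=2+1=3
CMP R1, 4  (cmp 3,4)
After step 21: R6 = 208.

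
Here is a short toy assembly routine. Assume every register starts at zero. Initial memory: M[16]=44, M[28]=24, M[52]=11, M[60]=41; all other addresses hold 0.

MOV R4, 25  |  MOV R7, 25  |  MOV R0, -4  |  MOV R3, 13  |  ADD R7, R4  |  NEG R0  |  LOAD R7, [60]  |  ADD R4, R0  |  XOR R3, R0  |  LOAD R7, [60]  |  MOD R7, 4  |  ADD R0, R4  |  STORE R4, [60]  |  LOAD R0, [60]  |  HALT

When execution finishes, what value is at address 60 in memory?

29

R4=25
R7=25
R0=-4
R3=13
R7=25+25=50
R0=-(-4)=4
R7=M[60]=41
R4=25+4=29
R3=13^4=9
R7=M[60]=41
R7=41%4=1
R0=4+29=33
STORE R4, [60] → M[60]=29
R0=M[60]=29
halt.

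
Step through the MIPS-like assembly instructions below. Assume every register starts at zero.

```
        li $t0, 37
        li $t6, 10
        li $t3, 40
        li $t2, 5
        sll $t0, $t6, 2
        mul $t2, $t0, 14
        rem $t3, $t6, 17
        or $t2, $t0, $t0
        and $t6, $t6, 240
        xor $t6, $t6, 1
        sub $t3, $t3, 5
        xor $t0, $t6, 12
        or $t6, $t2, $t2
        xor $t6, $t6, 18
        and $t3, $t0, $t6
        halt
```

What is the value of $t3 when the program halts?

8

$t0=37
$t6=10
$t3=40
$t2=5
$t0=10<<2=40
$t2=40*14=560
$t3=10%17=10
$t2=40|40=40
$t6=10&240=0
$t6=0^1=1
$t3=10-5=5
$t0=1^12=13
$t6=40|40=40
$t6=40^18=58
$t3=13&58=8
halt.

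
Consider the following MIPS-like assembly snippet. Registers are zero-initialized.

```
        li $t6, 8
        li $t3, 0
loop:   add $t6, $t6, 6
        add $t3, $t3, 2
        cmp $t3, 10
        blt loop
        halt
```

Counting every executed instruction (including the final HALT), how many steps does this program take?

after li $t6, 8: $t6=8
after li $t3, 0: $t3=0
after add $t6, $t6, 6: $t6=8+6=14
after add $t3, $t3, 2: $t3=0+2=2
cmp $t3, 10  (cmp 2,10)
blt loop: taken
after add $t6, $t6, 6: $t6=14+6=20
after add $t3, $t3, 2: $t3=2+2=4
cmp $t3, 10  (cmp 4,10)
blt loop: taken
after add $t6, $t6, 6: $t6=20+6=26
after add $t3, $t3, 2: $t3=4+2=6
cmp $t3, 10  (cmp 6,10)
blt loop: taken
after add $t6, $t6, 6: $t6=26+6=32
after add $t3, $t3, 2: $t3=6+2=8
cmp $t3, 10  (cmp 8,10)
blt loop: taken
after add $t6, $t6, 6: $t6=32+6=38
after add $t3, $t3, 2: $t3=8+2=10
cmp $t3, 10  (cmp 10,10)
blt loop: not taken
halt.
Total executed instructions: 23.

23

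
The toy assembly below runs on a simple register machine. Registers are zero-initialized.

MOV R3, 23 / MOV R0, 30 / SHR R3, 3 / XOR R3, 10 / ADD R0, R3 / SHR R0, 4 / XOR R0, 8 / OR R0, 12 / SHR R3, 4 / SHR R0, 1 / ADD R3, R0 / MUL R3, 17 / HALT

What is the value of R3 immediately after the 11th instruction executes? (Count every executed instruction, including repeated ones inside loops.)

R3=23
R0=30
R3=23>>3=2
R3=2^10=8
R0=30+8=38
R0=38>>4=2
R0=2^8=10
R0=10|12=14
R3=8>>4=0
R0=14>>1=7
R3=0+7=7
After step 11: R3 = 7.

7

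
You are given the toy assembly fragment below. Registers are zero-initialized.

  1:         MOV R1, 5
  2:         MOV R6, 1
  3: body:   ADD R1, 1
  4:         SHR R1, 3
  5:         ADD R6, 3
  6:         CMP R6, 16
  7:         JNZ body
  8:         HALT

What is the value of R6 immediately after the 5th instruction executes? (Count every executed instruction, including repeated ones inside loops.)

4

after MOV R1, 5: R1=5
after MOV R6, 1: R6=1
after ADD R1, 1: R1=5+1=6
after SHR R1, 3: R1=6>>3=0
after ADD R6, 3: R6=1+3=4
After step 5: R6 = 4.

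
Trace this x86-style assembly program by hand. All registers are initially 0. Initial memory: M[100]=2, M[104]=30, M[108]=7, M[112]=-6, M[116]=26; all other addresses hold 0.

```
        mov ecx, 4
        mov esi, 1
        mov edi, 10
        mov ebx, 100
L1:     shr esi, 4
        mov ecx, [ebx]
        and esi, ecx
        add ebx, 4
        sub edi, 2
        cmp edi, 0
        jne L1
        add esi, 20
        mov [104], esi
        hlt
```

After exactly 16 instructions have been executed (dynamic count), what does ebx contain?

mov ecx, 4 → ecx=4
mov esi, 1 → esi=1
mov edi, 10 → edi=10
mov ebx, 100 → ebx=100
shr esi, 4 → esi=1>>4=0
mov ecx, [ebx] → ecx=M[100]=2
and esi, ecx → esi=0&2=0
add ebx, 4 → ebx=100+4=104
sub edi, 2 → edi=10-2=8
cmp edi, 0  (cmp 8,0)
jne L1: taken
shr esi, 4 → esi=0>>4=0
mov ecx, [ebx] → ecx=M[104]=30
and esi, ecx → esi=0&30=0
add ebx, 4 → ebx=104+4=108
sub edi, 2 → edi=8-2=6
After step 16: ebx = 108.

108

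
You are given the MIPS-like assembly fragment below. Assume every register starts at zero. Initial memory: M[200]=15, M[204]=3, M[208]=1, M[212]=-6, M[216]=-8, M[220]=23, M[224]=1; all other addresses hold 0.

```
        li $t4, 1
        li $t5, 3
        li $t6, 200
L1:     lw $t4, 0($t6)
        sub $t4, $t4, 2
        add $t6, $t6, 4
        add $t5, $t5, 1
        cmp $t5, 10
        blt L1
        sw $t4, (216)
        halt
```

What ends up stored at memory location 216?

li $t4, 1 → $t4=1
li $t5, 3 → $t5=3
li $t6, 200 → $t6=200
lw $t4, 0($t6) → $t4=M[200]=15
sub $t4, $t4, 2 → $t4=15-2=13
add $t6, $t6, 4 → $t6=200+4=204
add $t5, $t5, 1 → $t5=3+1=4
cmp $t5, 10  (cmp 4,10)
blt L1: taken
lw $t4, 0($t6) → $t4=M[204]=3
sub $t4, $t4, 2 → $t4=3-2=1
add $t6, $t6, 4 → $t6=204+4=208
add $t5, $t5, 1 → $t5=4+1=5
cmp $t5, 10  (cmp 5,10)
blt L1: taken
lw $t4, 0($t6) → $t4=M[208]=1
sub $t4, $t4, 2 → $t4=1-2=-1
add $t6, $t6, 4 → $t6=208+4=212
add $t5, $t5, 1 → $t5=5+1=6
cmp $t5, 10  (cmp 6,10)
blt L1: taken
lw $t4, 0($t6) → $t4=M[212]=-6
sub $t4, $t4, 2 → $t4=(-6)-2=-8
add $t6, $t6, 4 → $t6=212+4=216
add $t5, $t5, 1 → $t5=6+1=7
cmp $t5, 10  (cmp 7,10)
blt L1: taken
lw $t4, 0($t6) → $t4=M[216]=-8
sub $t4, $t4, 2 → $t4=(-8)-2=-10
add $t6, $t6, 4 → $t6=216+4=220
add $t5, $t5, 1 → $t5=7+1=8
cmp $t5, 10  (cmp 8,10)
blt L1: taken
lw $t4, 0($t6) → $t4=M[220]=23
sub $t4, $t4, 2 → $t4=23-2=21
add $t6, $t6, 4 → $t6=220+4=224
add $t5, $t5, 1 → $t5=8+1=9
cmp $t5, 10  (cmp 9,10)
blt L1: taken
lw $t4, 0($t6) → $t4=M[224]=1
sub $t4, $t4, 2 → $t4=1-2=-1
add $t6, $t6, 4 → $t6=224+4=228
add $t5, $t5, 1 → $t5=9+1=10
cmp $t5, 10  (cmp 10,10)
blt L1: not taken
sw $t4, (216) → M[216]=-1
halt.

-1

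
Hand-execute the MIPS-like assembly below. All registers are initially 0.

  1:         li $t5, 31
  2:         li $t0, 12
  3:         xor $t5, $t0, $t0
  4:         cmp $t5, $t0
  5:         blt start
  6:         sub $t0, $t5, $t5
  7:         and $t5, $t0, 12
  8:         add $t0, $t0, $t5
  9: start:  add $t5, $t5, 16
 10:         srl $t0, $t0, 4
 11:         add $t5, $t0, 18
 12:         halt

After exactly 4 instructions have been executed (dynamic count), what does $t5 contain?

$t5=31
$t0=12
$t5=12^12=0
cmp $t5, $t0  (cmp 0,12)
After step 4: $t5 = 0.

0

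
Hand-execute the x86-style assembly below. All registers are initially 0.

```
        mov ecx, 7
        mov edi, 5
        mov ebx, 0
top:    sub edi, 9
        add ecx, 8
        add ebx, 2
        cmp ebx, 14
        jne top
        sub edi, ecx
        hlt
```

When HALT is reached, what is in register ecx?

after mov ecx, 7: ecx=7
after mov edi, 5: edi=5
after mov ebx, 0: ebx=0
after sub edi, 9: edi=5-9=-4
after add ecx, 8: ecx=7+8=15
after add ebx, 2: ebx=0+2=2
cmp ebx, 14  (cmp 2,14)
jne top: taken
after sub edi, 9: edi=(-4)-9=-13
after add ecx, 8: ecx=15+8=23
after add ebx, 2: ebx=2+2=4
cmp ebx, 14  (cmp 4,14)
jne top: taken
after sub edi, 9: edi=(-13)-9=-22
after add ecx, 8: ecx=23+8=31
after add ebx, 2: ebx=4+2=6
cmp ebx, 14  (cmp 6,14)
jne top: taken
after sub edi, 9: edi=(-22)-9=-31
after add ecx, 8: ecx=31+8=39
after add ebx, 2: ebx=6+2=8
cmp ebx, 14  (cmp 8,14)
jne top: taken
after sub edi, 9: edi=(-31)-9=-40
after add ecx, 8: ecx=39+8=47
after add ebx, 2: ebx=8+2=10
cmp ebx, 14  (cmp 10,14)
jne top: taken
after sub edi, 9: edi=(-40)-9=-49
after add ecx, 8: ecx=47+8=55
after add ebx, 2: ebx=10+2=12
cmp ebx, 14  (cmp 12,14)
jne top: taken
after sub edi, 9: edi=(-49)-9=-58
after add ecx, 8: ecx=55+8=63
after add ebx, 2: ebx=12+2=14
cmp ebx, 14  (cmp 14,14)
jne top: not taken
after sub edi, ecx: edi=(-58)-63=-121
halt.

63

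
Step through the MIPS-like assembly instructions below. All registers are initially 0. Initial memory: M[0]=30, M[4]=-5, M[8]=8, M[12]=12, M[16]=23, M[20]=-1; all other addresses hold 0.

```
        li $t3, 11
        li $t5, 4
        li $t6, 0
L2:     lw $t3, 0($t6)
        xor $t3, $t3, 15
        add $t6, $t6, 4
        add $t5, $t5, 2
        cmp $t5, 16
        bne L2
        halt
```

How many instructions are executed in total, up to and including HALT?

$t3=11
$t5=4
$t6=0
$t3=M[0]=30
$t3=30^15=17
$t6=0+4=4
$t5=4+2=6
cmp $t5, 16  (cmp 6,16)
bne L2: taken
$t3=M[4]=-5
$t3=(-5)^15=-12
$t6=4+4=8
$t5=6+2=8
cmp $t5, 16  (cmp 8,16)
bne L2: taken
$t3=M[8]=8
$t3=8^15=7
$t6=8+4=12
$t5=8+2=10
cmp $t5, 16  (cmp 10,16)
bne L2: taken
$t3=M[12]=12
$t3=12^15=3
$t6=12+4=16
$t5=10+2=12
cmp $t5, 16  (cmp 12,16)
bne L2: taken
$t3=M[16]=23
$t3=23^15=24
$t6=16+4=20
$t5=12+2=14
cmp $t5, 16  (cmp 14,16)
bne L2: taken
$t3=M[20]=-1
$t3=(-1)^15=-16
$t6=20+4=24
$t5=14+2=16
cmp $t5, 16  (cmp 16,16)
bne L2: not taken
halt.
Total executed instructions: 40.

40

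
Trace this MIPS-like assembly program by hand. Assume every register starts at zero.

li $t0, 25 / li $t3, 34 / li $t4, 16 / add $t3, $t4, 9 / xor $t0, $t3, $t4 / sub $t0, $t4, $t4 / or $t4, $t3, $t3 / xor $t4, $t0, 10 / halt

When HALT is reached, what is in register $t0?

$t0=25
$t3=34
$t4=16
$t3=16+9=25
$t0=25^16=9
$t0=16-16=0
$t4=25|25=25
$t4=0^10=10
halt.

0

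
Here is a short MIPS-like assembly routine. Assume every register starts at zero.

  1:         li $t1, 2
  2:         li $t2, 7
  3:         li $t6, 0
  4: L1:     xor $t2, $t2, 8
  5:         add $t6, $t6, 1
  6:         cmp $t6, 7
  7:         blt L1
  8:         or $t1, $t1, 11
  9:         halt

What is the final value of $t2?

15

li $t1, 2 → $t1=2
li $t2, 7 → $t2=7
li $t6, 0 → $t6=0
xor $t2, $t2, 8 → $t2=7^8=15
add $t6, $t6, 1 → $t6=0+1=1
cmp $t6, 7  (cmp 1,7)
blt L1: taken
xor $t2, $t2, 8 → $t2=15^8=7
add $t6, $t6, 1 → $t6=1+1=2
cmp $t6, 7  (cmp 2,7)
blt L1: taken
xor $t2, $t2, 8 → $t2=7^8=15
add $t6, $t6, 1 → $t6=2+1=3
cmp $t6, 7  (cmp 3,7)
blt L1: taken
xor $t2, $t2, 8 → $t2=15^8=7
add $t6, $t6, 1 → $t6=3+1=4
cmp $t6, 7  (cmp 4,7)
blt L1: taken
xor $t2, $t2, 8 → $t2=7^8=15
add $t6, $t6, 1 → $t6=4+1=5
cmp $t6, 7  (cmp 5,7)
blt L1: taken
xor $t2, $t2, 8 → $t2=15^8=7
add $t6, $t6, 1 → $t6=5+1=6
cmp $t6, 7  (cmp 6,7)
blt L1: taken
xor $t2, $t2, 8 → $t2=7^8=15
add $t6, $t6, 1 → $t6=6+1=7
cmp $t6, 7  (cmp 7,7)
blt L1: not taken
or $t1, $t1, 11 → $t1=2|11=11
halt.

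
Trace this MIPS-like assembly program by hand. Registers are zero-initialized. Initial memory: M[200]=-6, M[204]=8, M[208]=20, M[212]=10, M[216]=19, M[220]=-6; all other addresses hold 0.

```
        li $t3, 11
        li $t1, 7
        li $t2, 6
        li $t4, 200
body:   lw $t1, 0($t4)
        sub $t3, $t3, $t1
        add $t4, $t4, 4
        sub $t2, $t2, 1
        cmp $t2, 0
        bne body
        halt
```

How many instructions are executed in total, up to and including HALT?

41

after li $t3, 11: $t3=11
after li $t1, 7: $t1=7
after li $t2, 6: $t2=6
after li $t4, 200: $t4=200
after lw $t1, 0($t4): $t1=M[200]=-6
after sub $t3, $t3, $t1: $t3=11-(-6)=17
after add $t4, $t4, 4: $t4=200+4=204
after sub $t2, $t2, 1: $t2=6-1=5
cmp $t2, 0  (cmp 5,0)
bne body: taken
after lw $t1, 0($t4): $t1=M[204]=8
after sub $t3, $t3, $t1: $t3=17-8=9
after add $t4, $t4, 4: $t4=204+4=208
after sub $t2, $t2, 1: $t2=5-1=4
cmp $t2, 0  (cmp 4,0)
bne body: taken
after lw $t1, 0($t4): $t1=M[208]=20
after sub $t3, $t3, $t1: $t3=9-20=-11
after add $t4, $t4, 4: $t4=208+4=212
after sub $t2, $t2, 1: $t2=4-1=3
cmp $t2, 0  (cmp 3,0)
bne body: taken
after lw $t1, 0($t4): $t1=M[212]=10
after sub $t3, $t3, $t1: $t3=(-11)-10=-21
after add $t4, $t4, 4: $t4=212+4=216
after sub $t2, $t2, 1: $t2=3-1=2
cmp $t2, 0  (cmp 2,0)
bne body: taken
after lw $t1, 0($t4): $t1=M[216]=19
after sub $t3, $t3, $t1: $t3=(-21)-19=-40
after add $t4, $t4, 4: $t4=216+4=220
after sub $t2, $t2, 1: $t2=2-1=1
cmp $t2, 0  (cmp 1,0)
bne body: taken
after lw $t1, 0($t4): $t1=M[220]=-6
after sub $t3, $t3, $t1: $t3=(-40)-(-6)=-34
after add $t4, $t4, 4: $t4=220+4=224
after sub $t2, $t2, 1: $t2=1-1=0
cmp $t2, 0  (cmp 0,0)
bne body: not taken
halt.
Total executed instructions: 41.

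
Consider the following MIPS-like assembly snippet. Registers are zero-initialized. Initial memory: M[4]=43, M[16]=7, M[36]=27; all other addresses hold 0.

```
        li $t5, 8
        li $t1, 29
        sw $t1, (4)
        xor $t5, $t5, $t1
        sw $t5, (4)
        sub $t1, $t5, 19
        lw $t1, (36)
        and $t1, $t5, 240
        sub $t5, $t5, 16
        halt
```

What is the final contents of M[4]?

li $t5, 8 → $t5=8
li $t1, 29 → $t1=29
sw $t1, (4) → M[4]=29
xor $t5, $t5, $t1 → $t5=8^29=21
sw $t5, (4) → M[4]=21
sub $t1, $t5, 19 → $t1=21-19=2
lw $t1, (36) → $t1=M[36]=27
and $t1, $t5, 240 → $t1=21&240=16
sub $t5, $t5, 16 → $t5=21-16=5
halt.

21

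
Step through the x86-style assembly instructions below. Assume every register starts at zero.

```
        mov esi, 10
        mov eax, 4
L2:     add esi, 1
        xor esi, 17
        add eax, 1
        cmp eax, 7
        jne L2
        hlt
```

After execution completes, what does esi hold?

after mov esi, 10: esi=10
after mov eax, 4: eax=4
after add esi, 1: esi=10+1=11
after xor esi, 17: esi=11^17=26
after add eax, 1: eax=4+1=5
cmp eax, 7  (cmp 5,7)
jne L2: taken
after add esi, 1: esi=26+1=27
after xor esi, 17: esi=27^17=10
after add eax, 1: eax=5+1=6
cmp eax, 7  (cmp 6,7)
jne L2: taken
after add esi, 1: esi=10+1=11
after xor esi, 17: esi=11^17=26
after add eax, 1: eax=6+1=7
cmp eax, 7  (cmp 7,7)
jne L2: not taken
halt.

26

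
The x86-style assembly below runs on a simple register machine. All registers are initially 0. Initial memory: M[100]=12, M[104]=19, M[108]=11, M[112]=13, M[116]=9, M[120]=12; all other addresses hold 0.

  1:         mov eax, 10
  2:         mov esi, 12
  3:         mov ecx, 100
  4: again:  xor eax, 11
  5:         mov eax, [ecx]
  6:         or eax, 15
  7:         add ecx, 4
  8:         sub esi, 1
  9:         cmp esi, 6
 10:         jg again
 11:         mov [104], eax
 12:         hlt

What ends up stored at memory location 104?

after mov eax, 10: eax=10
after mov esi, 12: esi=12
after mov ecx, 100: ecx=100
after xor eax, 11: eax=10^11=1
after mov eax, [ecx]: eax=M[100]=12
after or eax, 15: eax=12|15=15
after add ecx, 4: ecx=100+4=104
after sub esi, 1: esi=12-1=11
cmp esi, 6  (cmp 11,6)
jg again: taken
after xor eax, 11: eax=15^11=4
after mov eax, [ecx]: eax=M[104]=19
after or eax, 15: eax=19|15=31
after add ecx, 4: ecx=104+4=108
after sub esi, 1: esi=11-1=10
cmp esi, 6  (cmp 10,6)
jg again: taken
after xor eax, 11: eax=31^11=20
after mov eax, [ecx]: eax=M[108]=11
after or eax, 15: eax=11|15=15
after add ecx, 4: ecx=108+4=112
after sub esi, 1: esi=10-1=9
cmp esi, 6  (cmp 9,6)
jg again: taken
after xor eax, 11: eax=15^11=4
after mov eax, [ecx]: eax=M[112]=13
after or eax, 15: eax=13|15=15
after add ecx, 4: ecx=112+4=116
after sub esi, 1: esi=9-1=8
cmp esi, 6  (cmp 8,6)
jg again: taken
after xor eax, 11: eax=15^11=4
after mov eax, [ecx]: eax=M[116]=9
after or eax, 15: eax=9|15=15
after add ecx, 4: ecx=116+4=120
after sub esi, 1: esi=8-1=7
cmp esi, 6  (cmp 7,6)
jg again: taken
after xor eax, 11: eax=15^11=4
after mov eax, [ecx]: eax=M[120]=12
after or eax, 15: eax=12|15=15
after add ecx, 4: ecx=120+4=124
after sub esi, 1: esi=7-1=6
cmp esi, 6  (cmp 6,6)
jg again: not taken
mov [104], eax → M[104]=15
halt.

15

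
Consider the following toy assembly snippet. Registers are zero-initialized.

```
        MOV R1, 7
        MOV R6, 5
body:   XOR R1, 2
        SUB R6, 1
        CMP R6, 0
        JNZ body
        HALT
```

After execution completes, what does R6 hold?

R1=7
R6=5
R1=7^2=5
R6=5-1=4
CMP R6, 0  (cmp 4,0)
JNZ body: taken
R1=5^2=7
R6=4-1=3
CMP R6, 0  (cmp 3,0)
JNZ body: taken
R1=7^2=5
R6=3-1=2
CMP R6, 0  (cmp 2,0)
JNZ body: taken
R1=5^2=7
R6=2-1=1
CMP R6, 0  (cmp 1,0)
JNZ body: taken
R1=7^2=5
R6=1-1=0
CMP R6, 0  (cmp 0,0)
JNZ body: not taken
halt.

0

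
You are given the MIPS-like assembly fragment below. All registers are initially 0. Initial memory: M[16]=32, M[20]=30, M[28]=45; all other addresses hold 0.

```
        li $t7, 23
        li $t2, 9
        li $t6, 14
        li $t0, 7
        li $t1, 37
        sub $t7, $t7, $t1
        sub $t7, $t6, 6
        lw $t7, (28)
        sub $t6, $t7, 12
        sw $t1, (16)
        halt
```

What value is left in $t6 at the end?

33

$t7=23
$t2=9
$t6=14
$t0=7
$t1=37
$t7=23-37=-14
$t7=14-6=8
$t7=M[28]=45
$t6=45-12=33
sw $t1, (16) → M[16]=37
halt.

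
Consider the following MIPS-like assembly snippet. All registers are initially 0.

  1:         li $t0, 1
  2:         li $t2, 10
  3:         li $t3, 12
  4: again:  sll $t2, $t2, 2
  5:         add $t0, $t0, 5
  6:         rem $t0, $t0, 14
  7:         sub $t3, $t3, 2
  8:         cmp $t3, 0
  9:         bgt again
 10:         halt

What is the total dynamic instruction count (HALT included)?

$t0=1
$t2=10
$t3=12
$t2=10<<2=40
$t0=1+5=6
$t0=6%14=6
$t3=12-2=10
cmp $t3, 0  (cmp 10,0)
bgt again: taken
$t2=40<<2=160
$t0=6+5=11
$t0=11%14=11
$t3=10-2=8
cmp $t3, 0  (cmp 8,0)
bgt again: taken
$t2=160<<2=640
$t0=11+5=16
$t0=16%14=2
$t3=8-2=6
cmp $t3, 0  (cmp 6,0)
bgt again: taken
$t2=640<<2=2560
$t0=2+5=7
$t0=7%14=7
$t3=6-2=4
cmp $t3, 0  (cmp 4,0)
bgt again: taken
$t2=2560<<2=10240
$t0=7+5=12
$t0=12%14=12
$t3=4-2=2
cmp $t3, 0  (cmp 2,0)
bgt again: taken
$t2=10240<<2=40960
$t0=12+5=17
$t0=17%14=3
$t3=2-2=0
cmp $t3, 0  (cmp 0,0)
bgt again: not taken
halt.
Total executed instructions: 40.

40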